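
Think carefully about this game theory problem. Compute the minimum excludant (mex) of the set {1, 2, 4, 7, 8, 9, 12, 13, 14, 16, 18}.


Set = {1, 2, 4, 7, 8, 9, 12, 13, 14, 16, 18}
0 is NOT in the set. This is the mex.
mex = 0

0


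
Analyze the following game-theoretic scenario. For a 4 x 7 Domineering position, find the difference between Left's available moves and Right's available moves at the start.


Board is 4 x 7 (rows x cols).
Left (vertical) placements: (rows-1) * cols = 3 * 7 = 21
Right (horizontal) placements: rows * (cols-1) = 4 * 6 = 24
Advantage = Left - Right = 21 - 24 = -3

-3


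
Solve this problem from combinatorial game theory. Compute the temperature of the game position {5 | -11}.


The game is {5 | -11}, a switch {a | b} with numbers a > b.
Cooling {a | b} by t gives {a - t | b + t}, which stops being hot when a - t = b + t, i.e. at t = (a - b)/2. So the temperature of a switch is (a - b)/2.
Temperature = (Left option - Right option) / 2
= (5 - (-11)) / 2
= 16 / 2
= 8

8


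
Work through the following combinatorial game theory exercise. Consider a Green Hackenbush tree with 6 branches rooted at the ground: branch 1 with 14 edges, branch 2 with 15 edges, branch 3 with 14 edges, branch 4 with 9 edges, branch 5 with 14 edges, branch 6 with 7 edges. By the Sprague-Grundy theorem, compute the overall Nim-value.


The tree has 6 branches from the ground vertex.
In Green Hackenbush, the Nim-value of a simple path of length k is k.
Branch 1: length 14, Nim-value = 14
Branch 2: length 15, Nim-value = 15
Branch 3: length 14, Nim-value = 14
Branch 4: length 9, Nim-value = 9
Branch 5: length 14, Nim-value = 14
Branch 6: length 7, Nim-value = 7
Total Nim-value = XOR of all branch values:
0 XOR 14 = 14
14 XOR 15 = 1
1 XOR 14 = 15
15 XOR 9 = 6
6 XOR 14 = 8
8 XOR 7 = 15
Nim-value of the tree = 15

15


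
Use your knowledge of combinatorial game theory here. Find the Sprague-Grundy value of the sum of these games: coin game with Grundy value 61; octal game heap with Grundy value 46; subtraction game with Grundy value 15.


By the Sprague-Grundy theorem, the Grundy value of a sum of games is the XOR of individual Grundy values.
coin game: Grundy value = 61. Running XOR: 0 XOR 61 = 61
octal game heap: Grundy value = 46. Running XOR: 61 XOR 46 = 19
subtraction game: Grundy value = 15. Running XOR: 19 XOR 15 = 28
The combined Grundy value is 28.

28


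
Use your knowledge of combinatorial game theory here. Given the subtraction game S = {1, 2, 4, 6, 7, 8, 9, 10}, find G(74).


The subtraction set is S = {1, 2, 4, 6, 7, 8, 9, 10}.
G(k) = mex{ G(k - s) : s in S, s <= k }. We compute iteratively: G(0) = 0.
G(1) = mex({0}) = 1
G(2) = mex({0, 1}) = 2
G(3) = mex({1, 2}) = 0
G(4) = mex({0, 2}) = 1
G(5) = mex({0, 1}) = 2
G(6) = mex({0, 1, 2}) = 3
G(7) = mex({0, 1, 2, 3}) = 4
G(8) = mex({0, 1, 2, 3, 4}) = 5
G(9) = mex({0, 1, 2, 4, 5}) = 3
G(10) = mex({0, 1, 2, 3, 5}) = 4
G(11) = mex({0, 1, 2, 3, 4}) = 5
G(12) = mex({0, 1, 2, 3, 4, 5}) = 6
G(13) = mex({0, 1, 2, 3, 4, 5, 6}) = 7
G(14) = mex({1, 2, 3, 4, 5, 6, 7}) = 0
G(15) = mex({0, 2, 3, 4, 5, 7}) = 1
G(16) = mex({0, 1, 3, 4, 5, 6}) = 2
G(17) = mex({1, 2, 3, 4, 5, 7}) = 0
G(18) = mex({0, 2, 3, 4, 5, 6}) = 1
G(19) = mex({0, 1, 3, 4, 5, 6, 7}) = 2
G(20) = mex({0, 1, 2, 4, 5, 6, 7}) = 3
G(21) = mex({0, 1, 2, 3, 5, 6, 7}) = 4
G(22) = mex({0, 1, 2, 3, 4, 6, 7}) = 5
G(23) = mex({0, 1, 2, 4, 5, 7}) = 3
Observe that G(14)..G(23) = 0, 1, 2, 0, 1, 2, 3, 4, 5, 3 repeats G(0)..G(9) = 0, 1, 2, 0, 1, 2, 3, 4, 5, 3.
For k >= max(S) = 10, G(k) is determined by the previous 10 values G(k-10)..G(k-1); a window of 10 consecutive values has recurred shifted by 14, so by induction G(k + 14) = G(k) for all k >= 0: the sequence is periodic from the start with period 14.
One period: G(0..13) = 0, 1, 2, 0, 1, 2, 3, 4, 5, 3, 4, 5, 6, 7.
74 mod 14 = 4, so G(74) = G(4) = 1.

1


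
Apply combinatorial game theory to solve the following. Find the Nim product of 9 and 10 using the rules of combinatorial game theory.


Nim multiplication is bilinear over XOR: (u XOR v) * w = (u*w) XOR (v*w).
So we split each operand into its bit components and XOR the pairwise Nim products.
9 = 1 + 8 (as XOR of powers of 2).
10 = 2 + 8 (as XOR of powers of 2).
Using the standard Nim-product table on single bits:
  2*2 = 3,   2*4 = 8,   2*8 = 12,
  4*4 = 6,   4*8 = 11,  8*8 = 13,
and  1*x = x (identity), k*l = l*k (commutative).
Pairwise Nim products:
  1 * 2 = 2
  1 * 8 = 8
  8 * 2 = 12
  8 * 8 = 13
XOR them: 2 XOR 8 XOR 12 XOR 13 = 11.
Result: 9 * 10 = 11 (in Nim).

11


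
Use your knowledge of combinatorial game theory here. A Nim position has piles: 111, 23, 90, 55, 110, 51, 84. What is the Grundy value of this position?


We need the XOR (exclusive or) of all pile sizes.
After XOR-ing pile 1 (size 111): 0 XOR 111 = 111
After XOR-ing pile 2 (size 23): 111 XOR 23 = 120
After XOR-ing pile 3 (size 90): 120 XOR 90 = 34
After XOR-ing pile 4 (size 55): 34 XOR 55 = 21
After XOR-ing pile 5 (size 110): 21 XOR 110 = 123
After XOR-ing pile 6 (size 51): 123 XOR 51 = 72
After XOR-ing pile 7 (size 84): 72 XOR 84 = 28
The Nim-value of this position is 28.

28


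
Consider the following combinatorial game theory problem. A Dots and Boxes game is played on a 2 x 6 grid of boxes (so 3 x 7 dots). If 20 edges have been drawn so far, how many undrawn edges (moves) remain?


Grid: 2 x 6 boxes, i.e. 3 rows and 7 columns of dots.
Horizontal edges: (rows + 1) * cols = 3 * 6 = 18
Vertical edges: rows * (cols + 1) = 2 * 7 = 14
Total edges: 18 + 14 = 32
Edges drawn: 20
Remaining: 32 - 20 = 12

12


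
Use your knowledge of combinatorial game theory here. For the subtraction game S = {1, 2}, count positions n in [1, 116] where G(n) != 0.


Subtraction set S = {1, 2}, so G(n) = n mod 3.
G(n) = 0 when n is a multiple of 3.
Multiples of 3 in [1, 116]: 38
N-positions (nonzero Grundy) = 116 - 38 = 78

78


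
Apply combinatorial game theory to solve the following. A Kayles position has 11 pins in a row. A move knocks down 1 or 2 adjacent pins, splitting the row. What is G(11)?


Kayles: a move removes 1 or 2 adjacent pins from a contiguous row.
Removing pins from a row of k leaves two independent rows (a, b) with a + b = k - 1 (one pin) or a + b = k - 2 (two pins); an end removal gives a = 0.
By Sprague-Grundy, G(k) = mex{ G(a) XOR G(b) } over all these splits. G(0) = 0.
G(1): splits (0,0):0^0=0 -> mex({0}) = 1
G(2): splits (0,1):0^1=1 (0,0):0^0=0 -> mex({0, 1}) = 2
G(3): splits (0,2):0^2=2 (1,1):1^1=0 (0,1):0^1=1 -> mex({0, 1, 2}) = 3
G(4): splits (0,3):0^3=3 (1,2):1^2=3 (0,2):0^2=2 (1,1):1^1=0 -> mex({0, 2, 3}) = 1
G(5): splits (0,4):0^1=1 (1,3):1^3=2 (2,2):2^2=0 (0,3):0^3=3 (1,2):1^2=3 -> mex({0, 1, 2, 3}) = 4
G(6) = mex({0, 1, 2, 4}) = 3
G(7) = mex({0, 1, 3, 4, 5}) = 2
G(8) = mex({0, 2, 3, 5, 6}) = 1
G(9) = mex({0, 1, 2, 3, 6, 7}) = 4
G(10) = mex({0, 1, 3, 4, 5, 7}) = 2
G(11) = mex({0, 1, 2, 3, 4, 5}) = 6
Therefore G(11) = 6.

6


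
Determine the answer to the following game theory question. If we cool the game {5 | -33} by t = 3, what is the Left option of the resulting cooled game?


Original game: {5 | -33} (a switch {a | b} with a > b).
Cooling by t (for t below the temperature (a - b)/2 = 19) taxes each move by t: {a | b} cooled by t is {a - t | b + t}.
Cooling amount: t = 3
Cooled Left option: 5 - 3 = 2
Cooled Right option: -33 + 3 = -30
Cooled game: {2 | -30}
Left option = 2

2


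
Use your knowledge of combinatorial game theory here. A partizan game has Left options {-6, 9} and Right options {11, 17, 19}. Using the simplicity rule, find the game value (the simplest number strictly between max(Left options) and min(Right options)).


Left options: {-6, 9}, max = 9
Right options: {11, 17, 19}, min = 11
All options are numbers and max(Left) < min(Right), so by the simplicity theorem the value is the simplest (earliest-born) number strictly between 9 and 11.
The only integer strictly between 9 and 11 is 10.
No non-integer in the interval can be simpler: if x is a non-integer in the interval, then floor(x) or ceil(x) also lies in the interval (the interval contains an integer), and both are proper prefixes of x's sign expansion, i.e. born earlier. So the game value is 10.
Game value = 10

10


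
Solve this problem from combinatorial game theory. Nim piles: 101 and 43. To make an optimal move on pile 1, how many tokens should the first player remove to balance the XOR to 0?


Piles: 101 and 43
Current XOR: 101 XOR 43 = 78 (non-zero, so this is an N-position).
To make the XOR zero, we need to find a move that balances the piles.
For pile 1 (size 101): target = 101 XOR 78 = 43
We reduce pile 1 from 101 to 43.
Tokens removed: 101 - 43 = 58
Verification: 43 XOR 43 = 0

58


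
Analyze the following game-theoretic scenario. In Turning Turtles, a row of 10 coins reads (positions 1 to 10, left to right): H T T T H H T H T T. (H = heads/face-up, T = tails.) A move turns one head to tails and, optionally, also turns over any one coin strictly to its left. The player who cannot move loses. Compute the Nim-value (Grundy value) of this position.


Coins: H T T T H H T H T T
Key fact: a single head at position k behaves exactly like a Nim heap of size k (turning it to T and optionally flipping a coin at j < k corresponds to moving the heap from k to j, or to 0), and heads combine as a disjunctive sum (two heads at the same place would cancel, matching j XOR j = 0). So the Nim-value is the XOR of the 1-indexed positions of the heads.
Face-up positions (1-indexed): [1, 5, 6, 8]
XOR 0 with 1: 0 XOR 1 = 1
XOR 1 with 5: 1 XOR 5 = 4
XOR 4 with 6: 4 XOR 6 = 2
XOR 2 with 8: 2 XOR 8 = 10
Nim-value = 10

10


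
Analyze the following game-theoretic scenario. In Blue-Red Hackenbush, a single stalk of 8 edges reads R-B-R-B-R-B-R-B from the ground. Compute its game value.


Edges (from ground): R-B-R-B-R-B-R-B
By Berlekamp's sign-expansion rule, a Blue-Red Hackenbush stalk has the value of the surreal number whose sign sequence is the edge sequence with B -> + and R -> -.
Sign sequence: -+-+-+-+
Trace the sign expansion in the surreal number tree, starting from 0:
Edge 1: R (sign -) -> bounds (-inf, 0), value = -1
Edge 2: B (sign +) -> bounds (-1, 0), value = -1/2
Edge 3: R (sign -) -> bounds (-1, -1/2), value = -3/4
Edge 4: B (sign +) -> bounds (-3/4, -1/2), value = -5/8
Edge 5: R (sign -) -> bounds (-3/4, -5/8), value = -11/16
Edge 6: B (sign +) -> bounds (-11/16, -5/8), value = -21/32
Edge 7: R (sign -) -> bounds (-11/16, -21/32), value = -43/64
Edge 8: B (sign +) -> bounds (-43/64, -21/32), value = -85/128
Game value = -85/128

-85/128


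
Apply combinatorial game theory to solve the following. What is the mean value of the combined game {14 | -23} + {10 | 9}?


G1 = {14 | -23}, G2 = {10 | 9}
Each is a switch {a | b} with numbers a > b; its mean value is (a + b)/2, and mean value is additive over game sums: m(G1 + G2) = m(G1) + m(G2).
Mean of G1 = (14 + (-23))/2 = -9/2 = -9/2
Mean of G2 = (10 + (9))/2 = 19/2 = 19/2
Mean of G1 + G2 = -9/2 + 19/2 = 5

5


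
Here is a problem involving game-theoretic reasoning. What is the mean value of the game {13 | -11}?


Game = {13 | -11}, a switch {a | b} with numbers a > b.
Its thermograph has left wall a - t and right wall b + t, which meet at t = (a - b)/2, where both equal (a + b)/2. So the mast (mean value) is at (a + b)/2.
Mean = (13 + (-11))/2 = 2/2 = 1

1


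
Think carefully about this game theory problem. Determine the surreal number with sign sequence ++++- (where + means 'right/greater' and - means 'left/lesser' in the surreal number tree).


Sign expansion: ++++-
Rule: track bounds (lo, hi), initially (-inf, +inf). On '+', the current value becomes lo and we move to the simplest number in (value, hi): value + 1 if hi = +inf, otherwise the midpoint (value + hi)/2. On '-', the current value becomes hi and we move to value - 1 if lo = -inf, otherwise the midpoint (lo + value)/2.
Start at 0.
Step 1: sign = +, move right. Bounds: (0, +inf). Value = 1
Step 2: sign = +, move right. Bounds: (1, +inf). Value = 2
Step 3: sign = +, move right. Bounds: (2, +inf). Value = 3
Step 4: sign = +, move right. Bounds: (3, +inf). Value = 4
Step 5: sign = -, move left. Bounds: (3, 4). Value = 7/2
The surreal number with sign expansion ++++- is 7/2.

7/2


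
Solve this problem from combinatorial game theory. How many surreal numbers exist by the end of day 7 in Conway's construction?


Day 0: {|} = 0 is born. Count = 1.
Day n: the number of surreal numbers born by day n is 2^(n+1) - 1.
By day 0: 2^1 - 1 = 1
By day 1: 2^2 - 1 = 3
By day 2: 2^3 - 1 = 7
By day 3: 2^4 - 1 = 15
By day 4: 2^5 - 1 = 31
By day 5: 2^6 - 1 = 63
By day 6: 2^7 - 1 = 127
By day 7: 2^8 - 1 = 255
By day 7: 255 surreal numbers.

255


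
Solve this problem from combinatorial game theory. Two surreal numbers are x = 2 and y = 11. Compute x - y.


x = 2, y = 11
x - y = 2 - 11 = -9

-9


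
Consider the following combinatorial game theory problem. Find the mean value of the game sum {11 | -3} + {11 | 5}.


G1 = {11 | -3}, G2 = {11 | 5}
Each is a switch {a | b} with numbers a > b; its mean value is (a + b)/2, and mean value is additive over game sums: m(G1 + G2) = m(G1) + m(G2).
Mean of G1 = (11 + (-3))/2 = 8/2 = 4
Mean of G2 = (11 + (5))/2 = 16/2 = 8
Mean of G1 + G2 = 4 + 8 = 12

12


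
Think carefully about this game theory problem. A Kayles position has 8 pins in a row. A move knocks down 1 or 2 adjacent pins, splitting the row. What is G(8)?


Kayles: a move removes 1 or 2 adjacent pins from a contiguous row.
Removing pins from a row of k leaves two independent rows (a, b) with a + b = k - 1 (one pin) or a + b = k - 2 (two pins); an end removal gives a = 0.
By Sprague-Grundy, G(k) = mex{ G(a) XOR G(b) } over all these splits. G(0) = 0.
G(1): splits (0,0):0^0=0 -> mex({0}) = 1
G(2): splits (0,1):0^1=1 (0,0):0^0=0 -> mex({0, 1}) = 2
G(3): splits (0,2):0^2=2 (1,1):1^1=0 (0,1):0^1=1 -> mex({0, 1, 2}) = 3
G(4): splits (0,3):0^3=3 (1,2):1^2=3 (0,2):0^2=2 (1,1):1^1=0 -> mex({0, 2, 3}) = 1
G(5): splits (0,4):0^1=1 (1,3):1^3=2 (2,2):2^2=0 (0,3):0^3=3 (1,2):1^2=3 -> mex({0, 1, 2, 3}) = 4
G(6) = mex({0, 1, 2, 4}) = 3
G(7) = mex({0, 1, 3, 4, 5}) = 2
G(8) = mex({0, 2, 3, 5, 6}) = 1
Therefore G(8) = 1.

1


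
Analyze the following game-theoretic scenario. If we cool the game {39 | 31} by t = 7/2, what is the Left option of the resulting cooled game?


Original game: {39 | 31} (a switch {a | b} with a > b).
Cooling by t (for t below the temperature (a - b)/2 = 4) taxes each move by t: {a | b} cooled by t is {a - t | b + t}.
Cooling amount: t = 7/2
Cooled Left option: 39 - 7/2 = 71/2
Cooled Right option: 31 + 7/2 = 69/2
Cooled game: {71/2 | 69/2}
Left option = 71/2

71/2


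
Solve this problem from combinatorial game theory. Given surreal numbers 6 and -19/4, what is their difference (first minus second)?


x = 6, y = -19/4
Converting to common denominator: 4
x = 24/4, y = -19/4
x - y = 6 - -19/4 = 43/4

43/4


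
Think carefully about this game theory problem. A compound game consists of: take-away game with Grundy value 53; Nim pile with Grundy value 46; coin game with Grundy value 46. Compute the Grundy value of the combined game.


By the Sprague-Grundy theorem, the Grundy value of a sum of games is the XOR of individual Grundy values.
take-away game: Grundy value = 53. Running XOR: 0 XOR 53 = 53
Nim pile: Grundy value = 46. Running XOR: 53 XOR 46 = 27
coin game: Grundy value = 46. Running XOR: 27 XOR 46 = 53
The combined Grundy value is 53.

53


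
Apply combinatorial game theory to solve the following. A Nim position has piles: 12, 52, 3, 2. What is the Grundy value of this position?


We need the XOR (exclusive or) of all pile sizes.
After XOR-ing pile 1 (size 12): 0 XOR 12 = 12
After XOR-ing pile 2 (size 52): 12 XOR 52 = 56
After XOR-ing pile 3 (size 3): 56 XOR 3 = 59
After XOR-ing pile 4 (size 2): 59 XOR 2 = 57
The Nim-value of this position is 57.

57


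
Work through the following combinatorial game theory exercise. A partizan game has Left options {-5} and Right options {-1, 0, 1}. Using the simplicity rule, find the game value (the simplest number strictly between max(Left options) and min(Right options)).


Left options: {-5}, max = -5
Right options: {-1, 0, 1}, min = -1
All options are numbers and max(Left) < min(Right), so by the simplicity theorem the value is the simplest (earliest-born) number strictly between -5 and -1.
Integers -4 through -2 all lie strictly between -5 and -1.
Among integers, the simplest (lowest birthday = smallest |n|; 0 is born on day 0, +-n on day n) is -2.
No non-integer in the interval can be simpler: if x is a non-integer in the interval, then floor(x) or ceil(x) also lies in the interval (the interval contains an integer), and both are proper prefixes of x's sign expansion, i.e. born earlier. So the game value is -2.
Game value = -2

-2


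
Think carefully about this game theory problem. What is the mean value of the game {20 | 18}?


Game = {20 | 18}, a switch {a | b} with numbers a > b.
Its thermograph has left wall a - t and right wall b + t, which meet at t = (a - b)/2, where both equal (a + b)/2. So the mast (mean value) is at (a + b)/2.
Mean = (20 + (18))/2 = 38/2 = 19

19


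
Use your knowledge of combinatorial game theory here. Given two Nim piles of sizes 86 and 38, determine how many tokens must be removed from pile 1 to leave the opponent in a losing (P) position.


Piles: 86 and 38
Current XOR: 86 XOR 38 = 112 (non-zero, so this is an N-position).
To make the XOR zero, we need to find a move that balances the piles.
For pile 1 (size 86): target = 86 XOR 112 = 38
We reduce pile 1 from 86 to 38.
Tokens removed: 86 - 38 = 48
Verification: 38 XOR 38 = 0

48


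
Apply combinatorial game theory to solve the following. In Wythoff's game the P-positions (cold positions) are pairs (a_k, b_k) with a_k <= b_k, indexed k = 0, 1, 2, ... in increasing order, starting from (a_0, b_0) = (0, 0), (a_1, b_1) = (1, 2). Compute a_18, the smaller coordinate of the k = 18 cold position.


By Wythoff's theorem, a_k = floor(k * phi) and b_k = floor(k * phi^2) = a_k + k, where phi = (1 + sqrt(5))/2 is the golden ratio.
phi = (1 + sqrt(5))/2 = 1.618034
k = 18
k * phi = 18 * 1.618034 = 29.124612
a_18 = floor(k * phi) = 29

29


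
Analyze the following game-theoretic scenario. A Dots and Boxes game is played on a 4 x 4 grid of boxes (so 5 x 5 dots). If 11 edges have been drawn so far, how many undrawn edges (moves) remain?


Grid: 4 x 4 boxes, i.e. 5 rows and 5 columns of dots.
Horizontal edges: (rows + 1) * cols = 5 * 4 = 20
Vertical edges: rows * (cols + 1) = 4 * 5 = 20
Total edges: 20 + 20 = 40
Edges drawn: 11
Remaining: 40 - 11 = 29

29


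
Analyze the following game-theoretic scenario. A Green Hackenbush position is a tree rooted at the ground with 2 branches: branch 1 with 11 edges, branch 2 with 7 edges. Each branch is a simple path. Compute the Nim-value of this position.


The tree has 2 branches from the ground vertex.
In Green Hackenbush, the Nim-value of a simple path of length k is k.
Branch 1: length 11, Nim-value = 11
Branch 2: length 7, Nim-value = 7
Total Nim-value = XOR of all branch values:
0 XOR 11 = 11
11 XOR 7 = 12
Nim-value of the tree = 12

12


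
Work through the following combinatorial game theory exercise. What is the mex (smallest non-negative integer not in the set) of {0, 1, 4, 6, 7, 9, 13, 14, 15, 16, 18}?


Set = {0, 1, 4, 6, 7, 9, 13, 14, 15, 16, 18}
0 is in the set.
1 is in the set.
2 is NOT in the set. This is the mex.
mex = 2

2


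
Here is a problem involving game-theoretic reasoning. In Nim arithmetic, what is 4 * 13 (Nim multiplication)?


Nim multiplication is bilinear over XOR: (u XOR v) * w = (u*w) XOR (v*w).
So we split each operand into its bit components and XOR the pairwise Nim products.
4 = 4 (as XOR of powers of 2).
13 = 1 + 4 + 8 (as XOR of powers of 2).
Using the standard Nim-product table on single bits:
  2*2 = 3,   2*4 = 8,   2*8 = 12,
  4*4 = 6,   4*8 = 11,  8*8 = 13,
and  1*x = x (identity), k*l = l*k (commutative).
Pairwise Nim products:
  4 * 1 = 4
  4 * 4 = 6
  4 * 8 = 11
XOR them: 4 XOR 6 XOR 11 = 9.
Result: 4 * 13 = 9 (in Nim).

9


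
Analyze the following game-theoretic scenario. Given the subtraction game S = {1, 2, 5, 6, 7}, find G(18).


The subtraction set is S = {1, 2, 5, 6, 7}.
G(k) = mex{ G(k - s) : s in S, s <= k }. We compute iteratively: G(0) = 0.
G(1) = mex({0}) = 1
G(2) = mex({0, 1}) = 2
G(3) = mex({1, 2}) = 0
G(4) = mex({0, 2}) = 1
G(5) = mex({0, 1}) = 2
G(6) = mex({0, 1, 2}) = 3
G(7) = mex({0, 1, 2, 3}) = 4
G(8) = mex({0, 1, 2, 3, 4}) = 5
G(9) = mex({0, 1, 2, 4, 5}) = 3
G(10) = mex({0, 1, 2, 3, 5}) = 4
G(11) = mex({1, 2, 3, 4}) = 0
G(12) = mex({0, 2, 3, 4}) = 1
G(13) = mex({0, 1, 3, 4, 5}) = 2
G(14) = mex({1, 2, 3, 4, 5}) = 0
G(15) = mex({0, 2, 3, 4, 5}) = 1
G(16) = mex({0, 1, 3, 4}) = 2
G(17) = mex({0, 1, 2, 4}) = 3
Observe that G(11)..G(17) = 0, 1, 2, 0, 1, 2, 3 repeats G(0)..G(6) = 0, 1, 2, 0, 1, 2, 3.
For k >= max(S) = 7, G(k) is determined by the previous 7 values G(k-7)..G(k-1); a window of 7 consecutive values has recurred shifted by 11, so by induction G(k + 11) = G(k) for all k >= 0: the sequence is periodic from the start with period 11.
One period: G(0..10) = 0, 1, 2, 0, 1, 2, 3, 4, 5, 3, 4.
18 mod 11 = 7, so G(18) = G(7) = 4.

4


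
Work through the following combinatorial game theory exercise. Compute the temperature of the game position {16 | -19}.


The game is {16 | -19}, a switch {a | b} with numbers a > b.
Cooling {a | b} by t gives {a - t | b + t}, which stops being hot when a - t = b + t, i.e. at t = (a - b)/2. So the temperature of a switch is (a - b)/2.
Temperature = (Left option - Right option) / 2
= (16 - (-19)) / 2
= 35 / 2
= 35/2

35/2


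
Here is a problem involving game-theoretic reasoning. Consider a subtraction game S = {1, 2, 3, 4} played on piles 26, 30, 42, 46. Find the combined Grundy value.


Subtraction set: {1, 2, 3, 4}
For this subtraction set, G(n) = n mod 5 (period = max + 1 = 5).
Pile 1 (size 26): G(26) = 26 mod 5 = 1
Pile 2 (size 30): G(30) = 30 mod 5 = 0
Pile 3 (size 42): G(42) = 42 mod 5 = 2
Pile 4 (size 46): G(46) = 46 mod 5 = 1
Total Grundy value = XOR of all: 1 XOR 0 XOR 2 XOR 1 = 2

2


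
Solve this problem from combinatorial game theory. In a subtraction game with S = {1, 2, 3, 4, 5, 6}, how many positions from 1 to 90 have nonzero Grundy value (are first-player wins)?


Subtraction set S = {1, 2, 3, 4, 5, 6}, so G(n) = n mod 7.
G(n) = 0 when n is a multiple of 7.
Multiples of 7 in [1, 90]: 12
N-positions (nonzero Grundy) = 90 - 12 = 78

78


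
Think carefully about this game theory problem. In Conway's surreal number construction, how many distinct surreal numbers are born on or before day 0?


Day 0: {|} = 0 is born. Count = 1.
Day n: the number of surreal numbers born by day n is 2^(n+1) - 1.
By day 0: 2^1 - 1 = 1
By day 0: 1 surreal numbers.

1


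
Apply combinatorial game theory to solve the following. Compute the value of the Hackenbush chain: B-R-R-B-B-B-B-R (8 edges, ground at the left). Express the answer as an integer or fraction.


Edges (from ground): B-R-R-B-B-B-B-R
By Berlekamp's sign-expansion rule, a Blue-Red Hackenbush stalk has the value of the surreal number whose sign sequence is the edge sequence with B -> + and R -> -.
Sign sequence: +--++++-
Trace the sign expansion in the surreal number tree, starting from 0:
Edge 1: B (sign +) -> bounds (0, +inf), value = 1
Edge 2: R (sign -) -> bounds (0, 1), value = 1/2
Edge 3: R (sign -) -> bounds (0, 1/2), value = 1/4
Edge 4: B (sign +) -> bounds (1/4, 1/2), value = 3/8
Edge 5: B (sign +) -> bounds (3/8, 1/2), value = 7/16
Edge 6: B (sign +) -> bounds (7/16, 1/2), value = 15/32
Edge 7: B (sign +) -> bounds (15/32, 1/2), value = 31/64
Edge 8: R (sign -) -> bounds (15/32, 31/64), value = 61/128
Game value = 61/128

61/128


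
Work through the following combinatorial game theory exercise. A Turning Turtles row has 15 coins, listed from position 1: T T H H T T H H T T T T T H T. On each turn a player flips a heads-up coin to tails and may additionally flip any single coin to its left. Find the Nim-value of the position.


Coins: T T H H T T H H T T T T T H T
Key fact: a single head at position k behaves exactly like a Nim heap of size k (turning it to T and optionally flipping a coin at j < k corresponds to moving the heap from k to j, or to 0), and heads combine as a disjunctive sum (two heads at the same place would cancel, matching j XOR j = 0). So the Nim-value is the XOR of the 1-indexed positions of the heads.
Face-up positions (1-indexed): [3, 4, 7, 8, 14]
XOR 0 with 3: 0 XOR 3 = 3
XOR 3 with 4: 3 XOR 4 = 7
XOR 7 with 7: 7 XOR 7 = 0
XOR 0 with 8: 0 XOR 8 = 8
XOR 8 with 14: 8 XOR 14 = 6
Nim-value = 6

6


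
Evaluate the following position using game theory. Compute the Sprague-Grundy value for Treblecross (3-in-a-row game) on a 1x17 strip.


Treblecross: place X on empty cells; 3-in-a-row wins.
Playing within two cells of an existing X lets the opponent win at once, so sensible play treats the cells i-2..i+2 around each X as dead. The player left with no safe cell loses, so this is a normal-play take-away game on strips of safe cells.
Placing X at cell i (0-indexed) of a strip of k safe cells leaves independent strips of sizes max(0, i-2) and max(0, k-i-3). Hence G(k) = mex{ G(max(0,i-2)) XOR G(max(0,k-i-3)) : 0 <= i < k }, with G(0) = 0.
G(1): splits (0,0):0^0=0 -> mex({0}) = 1
G(2): splits (0,0):0^0=0 -> mex({0}) = 1
G(3): splits (0,0):0^0=0 -> mex({0}) = 1
G(4): splits (0,1):0^1=1 (0,0):0^0=0 -> mex({0, 1}) = 2
G(5): splits (0,2):0^1=1 (0,1):0^1=1 (0,0):0^0=0 -> mex({0, 1}) = 2
G(6) = mex({1}) = 0
G(7) = mex({0, 1, 2}) = 3
G(8) = mex({0, 1, 2}) = 3
G(9) = mex({0, 2}) = 1
G(10) = mex({0, 2, 3}) = 1
G(11) = mex({0, 3}) = 1
G(12) = mex({1, 3}) = 0
G(13) = mex({0, 1, 2, 3}) = 4
G(14) = mex({0, 1, 2}) = 3
G(15) = mex({0, 1, 2}) = 3
G(16) = mex({0, 1, 2, 4}) = 3
G(17) = mex({0, 1, 3, 4}) = 2
Therefore G(17) = 2.

2


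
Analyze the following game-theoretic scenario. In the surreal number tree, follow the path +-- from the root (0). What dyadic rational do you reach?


Sign expansion: +--
Rule: track bounds (lo, hi), initially (-inf, +inf). On '+', the current value becomes lo and we move to the simplest number in (value, hi): value + 1 if hi = +inf, otherwise the midpoint (value + hi)/2. On '-', the current value becomes hi and we move to value - 1 if lo = -inf, otherwise the midpoint (lo + value)/2.
Start at 0.
Step 1: sign = +, move right. Bounds: (0, +inf). Value = 1
Step 2: sign = -, move left. Bounds: (0, 1). Value = 1/2
Step 3: sign = -, move left. Bounds: (0, 1/2). Value = 1/4
The surreal number with sign expansion +-- is 1/4.

1/4


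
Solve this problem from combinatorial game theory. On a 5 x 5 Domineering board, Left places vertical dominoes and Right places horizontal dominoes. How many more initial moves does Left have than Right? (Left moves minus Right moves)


Board is 5 x 5 (rows x cols).
Left (vertical) placements: (rows-1) * cols = 4 * 5 = 20
Right (horizontal) placements: rows * (cols-1) = 5 * 4 = 20
Advantage = Left - Right = 20 - 20 = 0

0


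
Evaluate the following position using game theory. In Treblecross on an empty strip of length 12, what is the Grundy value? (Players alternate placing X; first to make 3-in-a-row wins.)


Treblecross: place X on empty cells; 3-in-a-row wins.
Playing within two cells of an existing X lets the opponent win at once, so sensible play treats the cells i-2..i+2 around each X as dead. The player left with no safe cell loses, so this is a normal-play take-away game on strips of safe cells.
Placing X at cell i (0-indexed) of a strip of k safe cells leaves independent strips of sizes max(0, i-2) and max(0, k-i-3). Hence G(k) = mex{ G(max(0,i-2)) XOR G(max(0,k-i-3)) : 0 <= i < k }, with G(0) = 0.
G(1): splits (0,0):0^0=0 -> mex({0}) = 1
G(2): splits (0,0):0^0=0 -> mex({0}) = 1
G(3): splits (0,0):0^0=0 -> mex({0}) = 1
G(4): splits (0,1):0^1=1 (0,0):0^0=0 -> mex({0, 1}) = 2
G(5): splits (0,2):0^1=1 (0,1):0^1=1 (0,0):0^0=0 -> mex({0, 1}) = 2
G(6) = mex({1}) = 0
G(7) = mex({0, 1, 2}) = 3
G(8) = mex({0, 1, 2}) = 3
G(9) = mex({0, 2}) = 1
G(10) = mex({0, 2, 3}) = 1
G(11) = mex({0, 3}) = 1
G(12) = mex({1, 3}) = 0
Therefore G(12) = 0.

0


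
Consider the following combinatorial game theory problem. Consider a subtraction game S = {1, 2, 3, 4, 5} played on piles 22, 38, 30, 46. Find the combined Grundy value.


Subtraction set: {1, 2, 3, 4, 5}
For this subtraction set, G(n) = n mod 6 (period = max + 1 = 6).
Pile 1 (size 22): G(22) = 22 mod 6 = 4
Pile 2 (size 38): G(38) = 38 mod 6 = 2
Pile 3 (size 30): G(30) = 30 mod 6 = 0
Pile 4 (size 46): G(46) = 46 mod 6 = 4
Total Grundy value = XOR of all: 4 XOR 2 XOR 0 XOR 4 = 2

2


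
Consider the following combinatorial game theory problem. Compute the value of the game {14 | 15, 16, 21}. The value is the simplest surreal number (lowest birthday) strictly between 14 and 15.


Left options: {14}, max = 14
Right options: {15, 16, 21}, min = 15
All options are numbers and max(Left) < min(Right), so by the simplicity theorem the value is the simplest (earliest-born) number strictly between 14 and 15.
No integer lies strictly between 14 and 15, so the value is the dyadic rational m/2^k in the interval with the smallest k (then m odd); search k = 1, 2, ...:
Denominator 2: 29/2 lies strictly between 14 and 15 -- found.
The simplest number in the interval is 29/2.
Game value = 29/2

29/2


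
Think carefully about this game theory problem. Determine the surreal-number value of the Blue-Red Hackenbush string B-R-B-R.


Edges (from ground): B-R-B-R
By Berlekamp's sign-expansion rule, a Blue-Red Hackenbush stalk has the value of the surreal number whose sign sequence is the edge sequence with B -> + and R -> -.
Sign sequence: +-+-
Trace the sign expansion in the surreal number tree, starting from 0:
Edge 1: B (sign +) -> bounds (0, +inf), value = 1
Edge 2: R (sign -) -> bounds (0, 1), value = 1/2
Edge 3: B (sign +) -> bounds (1/2, 1), value = 3/4
Edge 4: R (sign -) -> bounds (1/2, 3/4), value = 5/8
Game value = 5/8

5/8


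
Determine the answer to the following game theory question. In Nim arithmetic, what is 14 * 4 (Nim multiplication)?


Nim multiplication is bilinear over XOR: (u XOR v) * w = (u*w) XOR (v*w).
So we split each operand into its bit components and XOR the pairwise Nim products.
14 = 2 + 4 + 8 (as XOR of powers of 2).
4 = 4 (as XOR of powers of 2).
Using the standard Nim-product table on single bits:
  2*2 = 3,   2*4 = 8,   2*8 = 12,
  4*4 = 6,   4*8 = 11,  8*8 = 13,
and  1*x = x (identity), k*l = l*k (commutative).
Pairwise Nim products:
  2 * 4 = 8
  4 * 4 = 6
  8 * 4 = 11
XOR them: 8 XOR 6 XOR 11 = 5.
Result: 14 * 4 = 5 (in Nim).

5


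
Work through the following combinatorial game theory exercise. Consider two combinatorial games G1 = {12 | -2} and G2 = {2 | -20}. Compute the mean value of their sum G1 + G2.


G1 = {12 | -2}, G2 = {2 | -20}
Each is a switch {a | b} with numbers a > b; its mean value is (a + b)/2, and mean value is additive over game sums: m(G1 + G2) = m(G1) + m(G2).
Mean of G1 = (12 + (-2))/2 = 10/2 = 5
Mean of G2 = (2 + (-20))/2 = -18/2 = -9
Mean of G1 + G2 = 5 + -9 = -4

-4


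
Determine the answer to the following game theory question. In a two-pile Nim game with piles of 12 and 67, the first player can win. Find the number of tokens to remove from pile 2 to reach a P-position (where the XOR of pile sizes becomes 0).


Piles: 12 and 67
Current XOR: 12 XOR 67 = 79 (non-zero, so this is an N-position).
To make the XOR zero, we need to find a move that balances the piles.
For pile 2 (size 67): target = 67 XOR 79 = 12
We reduce pile 2 from 67 to 12.
Tokens removed: 67 - 12 = 55
Verification: 12 XOR 12 = 0

55


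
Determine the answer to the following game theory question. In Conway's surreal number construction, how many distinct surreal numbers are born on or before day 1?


Day 0: {|} = 0 is born. Count = 1.
Day n: the number of surreal numbers born by day n is 2^(n+1) - 1.
By day 0: 2^1 - 1 = 1
By day 1: 2^2 - 1 = 3
By day 1: 3 surreal numbers.

3


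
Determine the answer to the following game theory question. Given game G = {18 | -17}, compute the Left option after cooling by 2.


Original game: {18 | -17} (a switch {a | b} with a > b).
Cooling by t (for t below the temperature (a - b)/2 = 35/2) taxes each move by t: {a | b} cooled by t is {a - t | b + t}.
Cooling amount: t = 2
Cooled Left option: 18 - 2 = 16
Cooled Right option: -17 + 2 = -15
Cooled game: {16 | -15}
Left option = 16

16


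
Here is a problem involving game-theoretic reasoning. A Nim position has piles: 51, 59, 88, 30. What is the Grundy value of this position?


We need the XOR (exclusive or) of all pile sizes.
After XOR-ing pile 1 (size 51): 0 XOR 51 = 51
After XOR-ing pile 2 (size 59): 51 XOR 59 = 8
After XOR-ing pile 3 (size 88): 8 XOR 88 = 80
After XOR-ing pile 4 (size 30): 80 XOR 30 = 78
The Nim-value of this position is 78.

78


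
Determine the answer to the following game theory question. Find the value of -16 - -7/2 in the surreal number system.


x = -16, y = -7/2
Converting to common denominator: 2
x = -32/2, y = -7/2
x - y = -16 - -7/2 = -25/2

-25/2


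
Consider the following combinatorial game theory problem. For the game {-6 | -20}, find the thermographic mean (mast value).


Game = {-6 | -20}, a switch {a | b} with numbers a > b.
Its thermograph has left wall a - t and right wall b + t, which meet at t = (a - b)/2, where both equal (a + b)/2. So the mast (mean value) is at (a + b)/2.
Mean = (-6 + (-20))/2 = -26/2 = -13

-13


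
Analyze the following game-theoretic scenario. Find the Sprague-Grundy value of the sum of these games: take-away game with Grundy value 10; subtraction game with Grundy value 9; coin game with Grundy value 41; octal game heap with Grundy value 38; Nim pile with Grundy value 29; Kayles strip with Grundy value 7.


By the Sprague-Grundy theorem, the Grundy value of a sum of games is the XOR of individual Grundy values.
take-away game: Grundy value = 10. Running XOR: 0 XOR 10 = 10
subtraction game: Grundy value = 9. Running XOR: 10 XOR 9 = 3
coin game: Grundy value = 41. Running XOR: 3 XOR 41 = 42
octal game heap: Grundy value = 38. Running XOR: 42 XOR 38 = 12
Nim pile: Grundy value = 29. Running XOR: 12 XOR 29 = 17
Kayles strip: Grundy value = 7. Running XOR: 17 XOR 7 = 22
The combined Grundy value is 22.

22


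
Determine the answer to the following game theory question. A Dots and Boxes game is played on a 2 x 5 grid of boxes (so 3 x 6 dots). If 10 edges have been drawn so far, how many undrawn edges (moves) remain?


Grid: 2 x 5 boxes, i.e. 3 rows and 6 columns of dots.
Horizontal edges: (rows + 1) * cols = 3 * 5 = 15
Vertical edges: rows * (cols + 1) = 2 * 6 = 12
Total edges: 15 + 12 = 27
Edges drawn: 10
Remaining: 27 - 10 = 17

17


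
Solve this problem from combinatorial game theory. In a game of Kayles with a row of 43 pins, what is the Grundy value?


Kayles: a move removes 1 or 2 adjacent pins from a contiguous row.
Removing pins from a row of k leaves two independent rows (a, b) with a + b = k - 1 (one pin) or a + b = k - 2 (two pins); an end removal gives a = 0.
By Sprague-Grundy, G(k) = mex{ G(a) XOR G(b) } over all these splits. G(0) = 0.
G(1): splits (0,0):0^0=0 -> mex({0}) = 1
G(2): splits (0,1):0^1=1 (0,0):0^0=0 -> mex({0, 1}) = 2
G(3): splits (0,2):0^2=2 (1,1):1^1=0 (0,1):0^1=1 -> mex({0, 1, 2}) = 3
G(4): splits (0,3):0^3=3 (1,2):1^2=3 (0,2):0^2=2 (1,1):1^1=0 -> mex({0, 2, 3}) = 1
G(5): splits (0,4):0^1=1 (1,3):1^3=2 (2,2):2^2=0 (0,3):0^3=3 (1,2):1^2=3 -> mex({0, 1, 2, 3}) = 4
G(6) = mex({0, 1, 2, 4}) = 3
G(7) = mex({0, 1, 3, 4, 5}) = 2
G(8) = mex({0, 2, 3, 5, 6}) = 1
G(9) = mex({0, 1, 2, 3, 6, 7}) = 4
G(10) = mex({0, 1, 3, 4, 5, 7}) = 2
G(11) = mex({0, 1, 2, 3, 4, 5}) = 6
G(12) = mex({0, 1, 2, 3, 5, 6, 7}) = 4
G(13) = mex({0, 2, 3, 4, 6, 7}) = 1
G(14) = mex({0, 1, 4, 5, 6, 7}) = 2
G(15) = mex({0, 1, 2, 3, 4, 5, 6}) = 7
G(16) = mex({0, 2, 3, 5, 6, 7}) = 1
G(17) = mex({0, 1, 2, 3, 5, 6, 7}) = 4
G(18) = mex({0, 1, 2, 4, 5, 6}) = 3
G(19) = mex({0, 1, 3, 4, 5, 7}) = 2
G(20) = mex({0, 2, 3, 4, 5, 6, 7}) = 1
G(21) = mex({0, 1, 2, 3, 5, 6, 7}) = 4
G(22) = mex({0, 1, 2, 3, 4, 5, 7}) = 6
G(23) = mex({0, 1, 2, 3, 4, 5, 6}) = 7
G(24) = mex({0, 1, 2, 3, 5, 6, 7}) = 4
G(25) = mex({0, 2, 3, 4, 6, 7}) = 1
G(26) = mex({0, 1, 3, 4, 5, 6, 7}) = 2
G(27) = mex({0, 1, 2, 3, 4, 5, 6, 7}) = 8
G(28) = mex({0, 1, 2, 3, 4, 6, 7, 8}) = 5
G(29) = mex({0, 1, 2, 3, 5, 6, 7, 8, 9}) = 4
G(30) = mex({0, 1, 2, 3, 4, 5, 6, 9, 10}) = 7
G(31) = mex({0, 1, 3, 4, 5, 7, 10, 11}) = 2
G(32) = mex({0, 2, 3, 4, 5, 6, 7, 9, 11}) = 1
G(33) = mex({0, 1, 2, 3, 4, 5, 6, 7, 9, 12}) = 8
G(34) = mex({0, 1, 2, 3, 4, 5, 7, 8, 11, 12}) = 6
G(35) = mex({0, 1, 2, 3, 4, 5, 6, 8, 9, 10, 11}) = 7
G(36) = mex({0, 1, 2, 3, 5, 6, 7, 9, 10}) = 4
G(37) = mex({0, 2, 3, 4, 6, 7, 9, 10, 11, 12}) = 1
G(38) = mex({0, 1, 3, 4, 5, 6, 7, 9, 10, 11, 12}) = 2
G(39) = mex({0, 1, 2, 4, 5, 6, 7, 9, 10, 12, 14}) = 3
G(40) = mex({0, 2, 3, 4, 6, 7, 11, 12, 14}) = 1
G(41) = mex({0, 1, 2, 3, 5, 6, 7, 9, 10, 11, 12}) = 4
G(42) = mex({0, 1, 2, 3, 4, 5, 6, 9, 10}) = 7
G(43) = mex({0, 1, 3, 4, 5, 7, 9, 10, 12, 15}) = 2
Therefore G(43) = 2.

2


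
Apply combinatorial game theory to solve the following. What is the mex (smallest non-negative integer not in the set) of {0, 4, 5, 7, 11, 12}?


Set = {0, 4, 5, 7, 11, 12}
0 is in the set.
1 is NOT in the set. This is the mex.
mex = 1

1


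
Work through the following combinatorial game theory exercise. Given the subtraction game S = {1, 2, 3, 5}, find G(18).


The subtraction set is S = {1, 2, 3, 5}.
G(k) = mex{ G(k - s) : s in S, s <= k }. We compute iteratively: G(0) = 0.
G(1) = mex({0}) = 1
G(2) = mex({0, 1}) = 2
G(3) = mex({0, 1, 2}) = 3
G(4) = mex({1, 2, 3}) = 0
G(5) = mex({0, 2, 3}) = 1
G(6) = mex({0, 1, 3}) = 2
G(7) = mex({0, 1, 2}) = 3
G(8) = mex({1, 2, 3}) = 0
Observe that G(4)..G(8) = 0, 1, 2, 3, 0 repeats G(0)..G(4) = 0, 1, 2, 3, 0.
For k >= max(S) = 5, G(k) is determined by the previous 5 values G(k-5)..G(k-1); a window of 5 consecutive values has recurred shifted by 4, so by induction G(k + 4) = G(k) for all k >= 0: the sequence is periodic from the start with period 4.
One period: G(0..3) = 0, 1, 2, 3.
18 mod 4 = 2, so G(18) = G(2) = 2.

2


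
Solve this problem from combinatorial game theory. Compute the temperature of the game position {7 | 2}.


The game is {7 | 2}, a switch {a | b} with numbers a > b.
Cooling {a | b} by t gives {a - t | b + t}, which stops being hot when a - t = b + t, i.e. at t = (a - b)/2. So the temperature of a switch is (a - b)/2.
Temperature = (Left option - Right option) / 2
= (7 - (2)) / 2
= 5 / 2
= 5/2

5/2


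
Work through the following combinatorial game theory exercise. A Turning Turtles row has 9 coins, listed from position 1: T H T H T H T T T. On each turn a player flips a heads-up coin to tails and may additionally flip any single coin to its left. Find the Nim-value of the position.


Coins: T H T H T H T T T
Key fact: a single head at position k behaves exactly like a Nim heap of size k (turning it to T and optionally flipping a coin at j < k corresponds to moving the heap from k to j, or to 0), and heads combine as a disjunctive sum (two heads at the same place would cancel, matching j XOR j = 0). So the Nim-value is the XOR of the 1-indexed positions of the heads.
Face-up positions (1-indexed): [2, 4, 6]
XOR 0 with 2: 0 XOR 2 = 2
XOR 2 with 4: 2 XOR 4 = 6
XOR 6 with 6: 6 XOR 6 = 0
Nim-value = 0

0


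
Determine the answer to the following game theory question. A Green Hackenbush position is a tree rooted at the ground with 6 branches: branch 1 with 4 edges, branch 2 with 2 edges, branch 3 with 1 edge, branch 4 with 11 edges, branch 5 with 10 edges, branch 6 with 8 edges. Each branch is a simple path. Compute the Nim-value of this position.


The tree has 6 branches from the ground vertex.
In Green Hackenbush, the Nim-value of a simple path of length k is k.
Branch 1: length 4, Nim-value = 4
Branch 2: length 2, Nim-value = 2
Branch 3: length 1, Nim-value = 1
Branch 4: length 11, Nim-value = 11
Branch 5: length 10, Nim-value = 10
Branch 6: length 8, Nim-value = 8
Total Nim-value = XOR of all branch values:
0 XOR 4 = 4
4 XOR 2 = 6
6 XOR 1 = 7
7 XOR 11 = 12
12 XOR 10 = 6
6 XOR 8 = 14
Nim-value of the tree = 14

14
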